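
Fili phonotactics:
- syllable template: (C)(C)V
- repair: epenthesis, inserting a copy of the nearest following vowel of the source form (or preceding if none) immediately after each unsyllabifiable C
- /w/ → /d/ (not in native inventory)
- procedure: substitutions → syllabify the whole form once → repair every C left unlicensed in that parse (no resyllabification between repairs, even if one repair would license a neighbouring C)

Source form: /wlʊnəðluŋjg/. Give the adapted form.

Substitution: /w/ → /d/, giving /dlʊnəðluŋjg/.
Syllabifying with onset maximization leaves /ŋ/, /j/, /g/ stranded (no codas are permitted; onsets may contain at most 2 consonants).
Each unlicensed consonant becomes the onset of a new syllable: /ŋ/ → /ŋu/, /j/ → /ju/, /g/ → /gu/.

dlʊnəðluŋujugu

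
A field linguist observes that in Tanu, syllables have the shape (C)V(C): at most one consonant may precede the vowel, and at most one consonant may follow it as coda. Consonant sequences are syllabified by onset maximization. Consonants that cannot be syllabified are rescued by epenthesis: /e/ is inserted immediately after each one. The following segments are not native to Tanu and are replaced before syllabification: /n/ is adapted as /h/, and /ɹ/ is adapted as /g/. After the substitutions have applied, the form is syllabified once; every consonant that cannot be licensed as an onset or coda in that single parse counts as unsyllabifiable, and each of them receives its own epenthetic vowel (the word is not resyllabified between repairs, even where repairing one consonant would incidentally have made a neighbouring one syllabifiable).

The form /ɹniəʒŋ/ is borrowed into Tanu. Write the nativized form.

Substitution: /ɹ/ → /g/, /n/ → /h/, giving /ghiəʒŋ/.
The consonants /g/, /ŋ/ cannot be parsed into a legal (C)V(C) syllable (at most one coda consonant is licensed; onsets are limited to one consonant).
Each unlicensed consonant becomes the onset of a new syllable: /g/ → /ge/, /ŋ/ → /ŋe/.

gehiəʒŋe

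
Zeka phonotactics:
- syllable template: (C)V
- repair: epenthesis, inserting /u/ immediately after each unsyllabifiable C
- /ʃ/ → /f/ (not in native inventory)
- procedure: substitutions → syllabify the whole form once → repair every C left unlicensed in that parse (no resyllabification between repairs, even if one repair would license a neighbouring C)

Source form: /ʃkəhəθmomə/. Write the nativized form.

fukəhəθumomə

Substitution: /ʃ/ → /f/, giving /fkəhəθmomə/.
Syllabifying with onset maximization leaves /f/, /θ/ stranded (no codas are permitted; onsets are limited to one consonant).
Epenthesis after each stranded consonant: /f/ → /fu/, /θ/ → /θu/.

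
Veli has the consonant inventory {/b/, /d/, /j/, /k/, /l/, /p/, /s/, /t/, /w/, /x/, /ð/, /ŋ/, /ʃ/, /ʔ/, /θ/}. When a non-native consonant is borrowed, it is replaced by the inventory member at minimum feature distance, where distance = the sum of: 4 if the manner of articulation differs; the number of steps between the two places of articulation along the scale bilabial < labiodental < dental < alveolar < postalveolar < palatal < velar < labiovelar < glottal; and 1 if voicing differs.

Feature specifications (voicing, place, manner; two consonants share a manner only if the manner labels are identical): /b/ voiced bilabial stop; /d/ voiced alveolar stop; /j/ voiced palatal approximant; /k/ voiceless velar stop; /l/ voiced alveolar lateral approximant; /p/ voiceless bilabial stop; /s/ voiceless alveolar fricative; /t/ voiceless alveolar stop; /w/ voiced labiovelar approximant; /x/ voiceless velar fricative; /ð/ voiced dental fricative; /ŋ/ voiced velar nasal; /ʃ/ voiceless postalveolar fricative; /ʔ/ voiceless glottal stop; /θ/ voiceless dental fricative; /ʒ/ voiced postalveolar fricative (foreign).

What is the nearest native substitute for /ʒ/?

/ʃ/ is closest: same manner (fricative), place distance 0 (postalveolar→postalveolar), voicing differs (+1); total 1. Next closest is /s/ at distance 2.

ʃ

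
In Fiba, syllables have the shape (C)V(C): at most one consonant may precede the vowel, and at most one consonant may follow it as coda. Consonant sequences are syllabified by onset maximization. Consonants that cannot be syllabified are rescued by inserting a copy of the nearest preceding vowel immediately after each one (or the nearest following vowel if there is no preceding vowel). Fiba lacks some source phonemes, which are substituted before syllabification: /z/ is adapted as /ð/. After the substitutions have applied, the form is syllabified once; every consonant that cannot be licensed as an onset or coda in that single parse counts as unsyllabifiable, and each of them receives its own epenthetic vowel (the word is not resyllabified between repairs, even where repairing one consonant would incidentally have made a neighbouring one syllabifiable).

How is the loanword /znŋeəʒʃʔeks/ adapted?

ðeneŋeəʒʃəʔekse

Substitution: /z/ → /ð/, giving /ðnŋeəʒʃʔeks/.
Syllabifying with onset maximization leaves /ð/, /n/, /ʃ/, /s/ stranded (at most one coda consonant is licensed; onsets are limited to one consonant).
Epenthesis after each stranded consonant: /ð/ → /ðe/, /n/ → /ne/, /ʃ/ → /ʃə/, /s/ → /se/.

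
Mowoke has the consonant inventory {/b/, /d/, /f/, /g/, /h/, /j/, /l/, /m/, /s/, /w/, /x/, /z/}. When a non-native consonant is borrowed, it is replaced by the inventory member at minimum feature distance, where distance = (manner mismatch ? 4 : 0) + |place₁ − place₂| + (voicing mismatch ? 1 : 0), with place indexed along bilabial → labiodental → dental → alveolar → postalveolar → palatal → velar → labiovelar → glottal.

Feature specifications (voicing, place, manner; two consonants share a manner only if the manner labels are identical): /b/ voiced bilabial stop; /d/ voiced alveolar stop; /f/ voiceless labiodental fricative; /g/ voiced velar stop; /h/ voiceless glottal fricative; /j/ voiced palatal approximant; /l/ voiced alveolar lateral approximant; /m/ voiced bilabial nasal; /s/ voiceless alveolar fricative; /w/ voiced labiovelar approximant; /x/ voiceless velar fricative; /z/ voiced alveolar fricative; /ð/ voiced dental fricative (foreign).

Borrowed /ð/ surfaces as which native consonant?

/z/ is closest: same manner (fricative), place distance 1 (dental→alveolar), same voicing; total 1. Next closest is /f/ at distance 2.

z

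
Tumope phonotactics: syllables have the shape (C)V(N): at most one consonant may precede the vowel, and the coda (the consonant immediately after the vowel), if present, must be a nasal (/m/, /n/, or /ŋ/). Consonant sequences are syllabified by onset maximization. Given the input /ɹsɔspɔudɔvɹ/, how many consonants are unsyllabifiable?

Under (C)V(N), the unsyllabifiable consonants are /ɹ/, /s/, /v/, /ɹ/ (only a nasal (/m/, /n/, or /ŋ/) is licensed in coda position; onsets are limited to one consonant).

4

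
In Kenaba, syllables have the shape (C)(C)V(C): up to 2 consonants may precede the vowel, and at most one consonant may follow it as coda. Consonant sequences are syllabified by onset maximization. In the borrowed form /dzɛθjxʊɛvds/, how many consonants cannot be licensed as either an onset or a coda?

2

Under (C)(C)V(C), the unsyllabifiable consonants are /d/, /s/ (at most one coda consonant is licensed; onsets may contain at most 2 consonants).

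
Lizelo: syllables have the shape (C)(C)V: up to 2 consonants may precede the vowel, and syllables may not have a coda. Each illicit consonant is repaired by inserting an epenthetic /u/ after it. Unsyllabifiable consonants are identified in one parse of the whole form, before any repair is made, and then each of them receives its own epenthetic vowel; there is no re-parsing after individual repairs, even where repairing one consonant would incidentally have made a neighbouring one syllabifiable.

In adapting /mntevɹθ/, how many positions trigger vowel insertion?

4

The unsyllabifiable consonants are /m/, /v/, /ɹ/, /θ/; each receives one epenthetic vowel.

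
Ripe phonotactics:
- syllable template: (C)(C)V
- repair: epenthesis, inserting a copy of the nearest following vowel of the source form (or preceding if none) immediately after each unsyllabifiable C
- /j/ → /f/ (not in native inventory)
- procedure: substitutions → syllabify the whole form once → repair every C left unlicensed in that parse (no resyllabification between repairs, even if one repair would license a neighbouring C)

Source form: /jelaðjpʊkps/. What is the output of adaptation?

Substitution: /j/ → /f/, giving /felaðfpʊkps/.
Under (C)(C)V, the unsyllabifiable consonants are /ð/, /k/, /p/, /s/ (no codas are permitted; onsets may contain at most 2 consonants).
Each unlicensed consonant becomes the onset of a new syllable: /ð/ → /ðʊ/, /k/ → /kʊ/, /p/ → /pʊ/, /s/ → /sʊ/.

felaðʊfpʊkʊpʊsʊ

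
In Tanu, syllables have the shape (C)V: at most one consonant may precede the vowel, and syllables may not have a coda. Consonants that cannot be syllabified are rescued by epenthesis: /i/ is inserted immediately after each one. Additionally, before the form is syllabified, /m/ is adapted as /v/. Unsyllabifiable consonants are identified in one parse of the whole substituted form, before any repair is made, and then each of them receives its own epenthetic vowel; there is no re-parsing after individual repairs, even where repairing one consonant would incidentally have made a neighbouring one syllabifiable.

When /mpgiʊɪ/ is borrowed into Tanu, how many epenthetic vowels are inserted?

After substitution the input is /vpgiʊɪ/.
The unsyllabifiable consonants are /v/, /p/; each receives one epenthetic vowel.

2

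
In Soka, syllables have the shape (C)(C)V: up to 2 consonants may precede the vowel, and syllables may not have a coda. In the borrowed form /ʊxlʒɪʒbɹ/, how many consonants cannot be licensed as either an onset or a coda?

4

Syllabifying with onset maximization leaves /x/, /ʒ/, /b/, /ɹ/ stranded (no codas are permitted; onsets may contain at most 2 consonants).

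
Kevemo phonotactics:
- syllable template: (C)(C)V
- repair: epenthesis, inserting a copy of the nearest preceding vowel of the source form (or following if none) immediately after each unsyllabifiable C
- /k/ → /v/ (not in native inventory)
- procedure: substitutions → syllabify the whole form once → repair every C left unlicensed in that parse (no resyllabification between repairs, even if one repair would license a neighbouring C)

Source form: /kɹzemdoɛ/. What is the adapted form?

veɹzemdoɛ

Substitution: /k/ → /v/, giving /vɹzemdoɛ/.
Under (C)(C)V, the unsyllabifiable consonants are /v/ (no codas are permitted; onsets may contain at most 2 consonants).
Each unlicensed consonant becomes the onset of a new syllable: /v/ → /ve/.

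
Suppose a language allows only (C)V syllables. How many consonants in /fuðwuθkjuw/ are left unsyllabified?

4

Syllabifying with onset maximization leaves /ð/, /θ/, /k/, /w/ stranded (no codas are permitted; onsets are limited to one consonant).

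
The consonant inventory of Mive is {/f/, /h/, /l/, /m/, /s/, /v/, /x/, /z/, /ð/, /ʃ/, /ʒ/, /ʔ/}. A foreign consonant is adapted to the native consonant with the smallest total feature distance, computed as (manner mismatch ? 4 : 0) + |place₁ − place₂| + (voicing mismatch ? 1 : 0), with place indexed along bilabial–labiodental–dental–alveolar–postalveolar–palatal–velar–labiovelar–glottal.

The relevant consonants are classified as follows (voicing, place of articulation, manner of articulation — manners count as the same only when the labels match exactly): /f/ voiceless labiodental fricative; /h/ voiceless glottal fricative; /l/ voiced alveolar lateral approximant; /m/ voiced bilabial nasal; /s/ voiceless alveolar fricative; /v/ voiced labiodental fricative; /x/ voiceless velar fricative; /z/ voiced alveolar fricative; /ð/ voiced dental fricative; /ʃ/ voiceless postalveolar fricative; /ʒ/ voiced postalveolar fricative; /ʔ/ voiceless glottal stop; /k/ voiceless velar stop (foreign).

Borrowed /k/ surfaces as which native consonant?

/ʔ/ is closest: same manner (stop), place distance 2 (velar→glottal), same voicing; total 2. Next closest is /x/ at distance 4.

ʔ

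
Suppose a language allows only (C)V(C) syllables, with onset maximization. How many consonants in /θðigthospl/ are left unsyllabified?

4

The consonants /θ/, /t/, /p/, /l/ cannot be parsed into a legal (C)V(C) syllable (at most one coda consonant is licensed; onsets are limited to one consonant).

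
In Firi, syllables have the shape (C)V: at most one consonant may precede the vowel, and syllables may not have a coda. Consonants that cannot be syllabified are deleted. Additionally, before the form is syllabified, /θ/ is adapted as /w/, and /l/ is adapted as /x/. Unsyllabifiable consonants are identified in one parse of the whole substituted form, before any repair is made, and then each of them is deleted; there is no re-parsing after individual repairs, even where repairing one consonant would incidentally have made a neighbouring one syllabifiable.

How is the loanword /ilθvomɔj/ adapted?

ivomɔ

Substitution: /l/ → /x/, /θ/ → /w/, giving /ixwvomɔj/.
Syllabifying with onset maximization leaves /x/, /w/, /j/ stranded (no codas are permitted; onsets are limited to one consonant).
Deleting the stranded consonants removes /x/, /w/, /j/.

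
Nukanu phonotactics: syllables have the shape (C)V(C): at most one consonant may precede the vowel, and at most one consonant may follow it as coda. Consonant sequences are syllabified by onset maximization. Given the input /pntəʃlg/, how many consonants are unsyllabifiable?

4

The consonants /p/, /n/, /l/, /g/ cannot be parsed into a legal (C)V(C) syllable (at most one coda consonant is licensed; onsets are limited to one consonant).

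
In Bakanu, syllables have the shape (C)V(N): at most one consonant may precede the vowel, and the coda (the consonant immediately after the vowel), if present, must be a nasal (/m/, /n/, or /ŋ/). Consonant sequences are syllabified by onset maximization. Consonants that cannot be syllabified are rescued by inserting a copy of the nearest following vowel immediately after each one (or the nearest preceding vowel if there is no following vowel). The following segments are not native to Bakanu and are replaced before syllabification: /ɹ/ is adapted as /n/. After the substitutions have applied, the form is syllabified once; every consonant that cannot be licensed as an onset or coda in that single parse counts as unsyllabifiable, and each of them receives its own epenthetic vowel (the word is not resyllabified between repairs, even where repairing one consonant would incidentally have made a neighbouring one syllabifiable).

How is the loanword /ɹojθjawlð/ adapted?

nojaθajawalaða

Substitution: /ɹ/ → /n/, giving /nojθjawlð/.
Syllabifying with onset maximization leaves /j/, /θ/, /w/, /l/, /ð/ stranded (only a nasal (/m/, /n/, or /ŋ/) is licensed in coda position; onsets are limited to one consonant).
Inserting the epenthetic vowel yields /j/ → /ja/, /θ/ → /θa/, /w/ → /wa/, /l/ → /la/, /ð/ → /ða/.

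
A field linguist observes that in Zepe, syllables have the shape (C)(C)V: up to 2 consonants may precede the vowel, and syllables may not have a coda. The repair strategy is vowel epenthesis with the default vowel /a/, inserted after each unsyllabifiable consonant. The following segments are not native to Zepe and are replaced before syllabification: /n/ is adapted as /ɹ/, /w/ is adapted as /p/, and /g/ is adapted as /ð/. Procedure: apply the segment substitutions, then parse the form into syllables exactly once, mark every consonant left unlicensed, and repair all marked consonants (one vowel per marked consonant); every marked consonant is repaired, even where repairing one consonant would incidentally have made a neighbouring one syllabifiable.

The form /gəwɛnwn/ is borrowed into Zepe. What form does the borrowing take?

Substitution: /g/ → /ð/, /w/ → /p/, /n/ → /ɹ/, giving /ðəpɛɹpɹ/.
Syllabifying with onset maximization leaves /ɹ/, /p/, /ɹ/ stranded (no codas are permitted; onsets may contain at most 2 consonants).
Inserting the epenthetic vowel yields /ɹ/ → /ɹa/, /p/ → /pa/, /ɹ/ → /ɹa/.

ðəpɛɹapaɹa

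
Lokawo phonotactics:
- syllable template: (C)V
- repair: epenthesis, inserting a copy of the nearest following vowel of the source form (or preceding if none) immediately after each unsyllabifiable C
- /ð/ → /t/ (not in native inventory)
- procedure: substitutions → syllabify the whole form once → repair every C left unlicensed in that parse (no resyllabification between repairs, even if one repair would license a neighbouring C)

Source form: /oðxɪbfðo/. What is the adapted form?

otɪxɪbofoto

Substitution: /ð/ → /t/, giving /otxɪbfto/.
Syllabifying with onset maximization leaves /t/, /b/, /f/ stranded (no codas are permitted; onsets are limited to one consonant).
Each unlicensed consonant becomes the onset of a new syllable: /t/ → /tɪ/, /b/ → /bo/, /f/ → /fo/.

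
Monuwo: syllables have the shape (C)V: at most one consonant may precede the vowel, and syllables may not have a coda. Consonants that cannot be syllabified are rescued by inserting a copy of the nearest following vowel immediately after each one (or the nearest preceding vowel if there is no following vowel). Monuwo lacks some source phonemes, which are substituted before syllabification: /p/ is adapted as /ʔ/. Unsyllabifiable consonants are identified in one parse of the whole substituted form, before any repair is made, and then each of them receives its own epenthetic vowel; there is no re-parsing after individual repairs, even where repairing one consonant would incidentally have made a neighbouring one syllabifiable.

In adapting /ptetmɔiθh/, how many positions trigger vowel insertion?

4

After substitution the input is /ʔtetmɔiθh/.
The unsyllabifiable consonants are /ʔ/, /t/, /θ/, /h/; each receives one epenthetic vowel.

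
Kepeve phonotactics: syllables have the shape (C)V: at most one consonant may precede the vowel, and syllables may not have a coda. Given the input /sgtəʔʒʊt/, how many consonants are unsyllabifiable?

The consonants /s/, /g/, /ʔ/, /t/ cannot be parsed into a legal (C)V syllable (no codas are permitted; onsets are limited to one consonant).

4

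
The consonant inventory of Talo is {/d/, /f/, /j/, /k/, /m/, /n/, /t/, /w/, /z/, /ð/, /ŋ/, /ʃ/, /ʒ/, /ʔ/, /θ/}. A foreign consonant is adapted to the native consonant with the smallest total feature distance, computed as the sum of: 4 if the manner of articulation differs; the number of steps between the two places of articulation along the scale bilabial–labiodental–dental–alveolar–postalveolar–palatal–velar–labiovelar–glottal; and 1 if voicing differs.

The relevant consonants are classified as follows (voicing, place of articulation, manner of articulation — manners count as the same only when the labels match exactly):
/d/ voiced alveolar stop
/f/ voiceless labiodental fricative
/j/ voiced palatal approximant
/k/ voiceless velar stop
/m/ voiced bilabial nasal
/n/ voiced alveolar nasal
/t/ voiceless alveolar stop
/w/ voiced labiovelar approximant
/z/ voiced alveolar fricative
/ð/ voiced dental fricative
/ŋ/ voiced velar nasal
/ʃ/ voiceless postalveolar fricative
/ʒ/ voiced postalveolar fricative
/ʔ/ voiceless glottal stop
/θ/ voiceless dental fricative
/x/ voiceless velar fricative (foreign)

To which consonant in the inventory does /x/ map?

ʃ

/ʃ/ is closest: same manner (fricative), place distance 2 (velar→postalveolar), same voicing; total 2. Next closest is /ʒ/ at distance 3.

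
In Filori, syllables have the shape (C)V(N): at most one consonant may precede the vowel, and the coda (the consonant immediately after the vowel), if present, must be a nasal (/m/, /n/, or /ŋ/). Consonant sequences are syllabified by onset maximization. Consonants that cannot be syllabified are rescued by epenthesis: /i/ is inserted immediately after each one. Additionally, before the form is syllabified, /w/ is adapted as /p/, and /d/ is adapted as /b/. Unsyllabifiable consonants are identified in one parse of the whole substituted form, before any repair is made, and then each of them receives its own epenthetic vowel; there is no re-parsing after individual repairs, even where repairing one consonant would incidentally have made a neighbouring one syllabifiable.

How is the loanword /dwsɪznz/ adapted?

bipisɪzinizi

Substitution: /d/ → /b/, /w/ → /p/, giving /bpsɪznz/.
The consonants /b/, /p/, /z/, /n/, /z/ cannot be parsed into a legal (C)V(N) syllable (only a nasal (/m/, /n/, or /ŋ/) is licensed in coda position; onsets are limited to one consonant).
Each unlicensed consonant becomes the onset of a new syllable: /b/ → /bi/, /p/ → /pi/, /z/ → /zi/, /n/ → /ni/, /z/ → /zi/.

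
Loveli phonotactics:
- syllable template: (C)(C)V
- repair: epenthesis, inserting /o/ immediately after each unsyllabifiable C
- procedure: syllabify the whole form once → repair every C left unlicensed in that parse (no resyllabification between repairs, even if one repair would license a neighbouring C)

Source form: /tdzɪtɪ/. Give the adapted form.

todzɪtɪ

The consonants /t/ cannot be parsed into a legal (C)(C)V syllable (no codas are permitted; onsets may contain at most 2 consonants).
Epenthesis after each stranded consonant: /t/ → /to/.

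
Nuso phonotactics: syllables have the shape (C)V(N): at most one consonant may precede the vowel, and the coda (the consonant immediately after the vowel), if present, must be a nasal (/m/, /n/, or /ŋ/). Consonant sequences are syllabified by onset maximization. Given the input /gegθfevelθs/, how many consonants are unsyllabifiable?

5

Under (C)V(N), the unsyllabifiable consonants are /g/, /θ/, /l/, /θ/, /s/ (only a nasal (/m/, /n/, or /ŋ/) is licensed in coda position; onsets are limited to one consonant).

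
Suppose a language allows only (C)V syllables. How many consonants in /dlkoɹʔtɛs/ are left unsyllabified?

5

The consonants /d/, /l/, /ɹ/, /ʔ/, /s/ cannot be parsed into a legal (C)V syllable (no codas are permitted; onsets are limited to one consonant).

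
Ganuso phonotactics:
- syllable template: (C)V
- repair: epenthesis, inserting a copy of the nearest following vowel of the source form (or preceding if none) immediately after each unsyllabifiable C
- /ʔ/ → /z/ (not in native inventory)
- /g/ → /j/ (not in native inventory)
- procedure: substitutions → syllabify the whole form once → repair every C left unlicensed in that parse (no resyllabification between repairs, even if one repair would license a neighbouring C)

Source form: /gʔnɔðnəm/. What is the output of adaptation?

Substitution: /g/ → /j/, /ʔ/ → /z/, giving /jznɔðnəm/.
The consonants /j/, /z/, /ð/, /m/ cannot be parsed into a legal (C)V syllable (no codas are permitted; onsets are limited to one consonant).
Epenthesis after each stranded consonant: /j/ → /jɔ/, /z/ → /zɔ/, /ð/ → /ðə/, /m/ → /mə/.

jɔzɔnɔðənəmə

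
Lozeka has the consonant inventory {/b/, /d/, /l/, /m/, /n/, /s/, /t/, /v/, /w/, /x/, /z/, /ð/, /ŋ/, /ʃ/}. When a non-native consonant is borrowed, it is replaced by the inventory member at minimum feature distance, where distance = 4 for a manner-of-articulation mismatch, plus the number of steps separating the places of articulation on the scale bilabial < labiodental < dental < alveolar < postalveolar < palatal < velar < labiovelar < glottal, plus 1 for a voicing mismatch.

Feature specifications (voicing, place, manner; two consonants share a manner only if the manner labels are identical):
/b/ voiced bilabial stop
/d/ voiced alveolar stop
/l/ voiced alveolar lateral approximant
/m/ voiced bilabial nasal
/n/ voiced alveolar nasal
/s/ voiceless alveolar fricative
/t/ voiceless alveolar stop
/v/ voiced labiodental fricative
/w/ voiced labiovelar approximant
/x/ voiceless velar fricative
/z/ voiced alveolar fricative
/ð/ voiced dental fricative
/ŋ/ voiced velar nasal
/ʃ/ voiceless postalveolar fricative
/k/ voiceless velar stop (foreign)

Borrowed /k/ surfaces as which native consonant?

t

/t/ is closest: same manner (stop), place distance 3 (velar→alveolar), same voicing; total 3. Next closest is /d/ at distance 4.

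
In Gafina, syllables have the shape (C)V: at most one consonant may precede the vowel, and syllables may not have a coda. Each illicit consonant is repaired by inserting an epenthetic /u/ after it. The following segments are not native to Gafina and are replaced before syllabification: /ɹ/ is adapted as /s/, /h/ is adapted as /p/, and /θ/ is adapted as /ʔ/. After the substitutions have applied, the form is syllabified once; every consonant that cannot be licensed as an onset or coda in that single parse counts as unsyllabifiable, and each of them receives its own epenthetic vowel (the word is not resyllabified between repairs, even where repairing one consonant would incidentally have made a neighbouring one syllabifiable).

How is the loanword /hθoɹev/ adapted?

Substitution: /h/ → /p/, /θ/ → /ʔ/, /ɹ/ → /s/, giving /pʔosev/.
Syllabifying with onset maximization leaves /p/, /v/ stranded (no codas are permitted; onsets are limited to one consonant).
Each unlicensed consonant becomes the onset of a new syllable: /p/ → /pu/, /v/ → /vu/.

puʔosevu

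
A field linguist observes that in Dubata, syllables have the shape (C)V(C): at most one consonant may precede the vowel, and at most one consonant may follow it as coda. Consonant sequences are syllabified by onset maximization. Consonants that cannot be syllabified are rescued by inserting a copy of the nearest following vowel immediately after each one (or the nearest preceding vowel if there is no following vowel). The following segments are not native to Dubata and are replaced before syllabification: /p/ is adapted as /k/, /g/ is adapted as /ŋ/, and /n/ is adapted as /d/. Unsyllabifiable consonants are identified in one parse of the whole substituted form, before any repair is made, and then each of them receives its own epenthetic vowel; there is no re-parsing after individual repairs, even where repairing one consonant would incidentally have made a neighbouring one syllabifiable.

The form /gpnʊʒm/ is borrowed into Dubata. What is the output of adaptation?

ŋʊkʊdʊʒmʊ

Substitution: /g/ → /ŋ/, /p/ → /k/, /n/ → /d/, giving /ŋkdʊʒm/.
The consonants /ŋ/, /k/, /m/ cannot be parsed into a legal (C)V(C) syllable (at most one coda consonant is licensed; onsets are limited to one consonant).
Epenthesis after each stranded consonant: /ŋ/ → /ŋʊ/, /k/ → /kʊ/, /m/ → /mʊ/.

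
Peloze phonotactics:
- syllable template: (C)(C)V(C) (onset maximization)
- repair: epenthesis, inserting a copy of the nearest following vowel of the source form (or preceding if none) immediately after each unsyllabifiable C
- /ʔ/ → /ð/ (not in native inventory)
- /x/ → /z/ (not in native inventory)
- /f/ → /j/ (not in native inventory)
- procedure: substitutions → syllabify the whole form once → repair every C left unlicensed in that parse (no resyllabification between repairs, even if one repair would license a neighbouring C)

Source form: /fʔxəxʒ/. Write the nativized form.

Substitution: /f/ → /j/, /ʔ/ → /ð/, /x/ → /z/, giving /jðzəzʒ/.
Syllabifying with onset maximization leaves /j/, /ʒ/ stranded (at most one coda consonant is licensed; onsets may contain at most 2 consonants).
Epenthesis after each stranded consonant: /j/ → /jə/, /ʒ/ → /ʒə/.

jəðzəzʒə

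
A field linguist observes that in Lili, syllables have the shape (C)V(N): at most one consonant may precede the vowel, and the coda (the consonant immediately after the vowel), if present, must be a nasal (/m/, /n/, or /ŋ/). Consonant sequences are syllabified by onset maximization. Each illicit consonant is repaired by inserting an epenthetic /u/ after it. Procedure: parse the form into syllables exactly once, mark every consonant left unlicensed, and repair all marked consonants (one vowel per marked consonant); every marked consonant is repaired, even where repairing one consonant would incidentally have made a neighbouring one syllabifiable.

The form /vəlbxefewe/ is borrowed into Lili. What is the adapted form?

Under (C)V(N), the unsyllabifiable consonants are /l/, /b/ (only a nasal (/m/, /n/, or /ŋ/) is licensed in coda position; onsets are limited to one consonant).
Inserting the epenthetic vowel yields /l/ → /lu/, /b/ → /bu/.

vəlubuxefewe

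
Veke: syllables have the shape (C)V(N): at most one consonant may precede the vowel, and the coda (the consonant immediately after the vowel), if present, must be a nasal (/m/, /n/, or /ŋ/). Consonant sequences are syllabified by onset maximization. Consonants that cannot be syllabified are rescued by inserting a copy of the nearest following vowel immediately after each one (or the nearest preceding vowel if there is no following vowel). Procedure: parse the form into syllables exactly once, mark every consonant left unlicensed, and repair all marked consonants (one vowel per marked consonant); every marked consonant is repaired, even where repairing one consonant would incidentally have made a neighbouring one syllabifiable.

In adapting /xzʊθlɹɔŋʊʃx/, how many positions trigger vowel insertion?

The unsyllabifiable consonants are /x/, /θ/, /l/, /ʃ/, /x/; each receives one epenthetic vowel.

5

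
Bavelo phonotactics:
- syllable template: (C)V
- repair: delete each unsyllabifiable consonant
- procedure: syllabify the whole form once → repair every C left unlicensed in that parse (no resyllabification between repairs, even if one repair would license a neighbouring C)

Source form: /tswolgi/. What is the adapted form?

The consonants /t/, /s/, /l/ cannot be parsed into a legal (C)V syllable (no codas are permitted; onsets are limited to one consonant).
Deletion applies to /t/, /s/, /l/.

wogi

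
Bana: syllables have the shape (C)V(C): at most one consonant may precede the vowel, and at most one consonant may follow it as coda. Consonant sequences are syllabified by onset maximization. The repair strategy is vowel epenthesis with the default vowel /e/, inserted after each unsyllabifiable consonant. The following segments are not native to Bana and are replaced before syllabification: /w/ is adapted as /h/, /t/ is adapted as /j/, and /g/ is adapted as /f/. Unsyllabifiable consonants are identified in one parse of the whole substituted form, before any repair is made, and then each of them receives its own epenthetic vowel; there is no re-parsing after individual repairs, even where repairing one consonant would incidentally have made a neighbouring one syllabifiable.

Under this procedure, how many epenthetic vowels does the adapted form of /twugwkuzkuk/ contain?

After substitution the input is /jhufhkuzkuk/.
The unsyllabifiable consonants are /j/, /h/; each receives one epenthetic vowel.

2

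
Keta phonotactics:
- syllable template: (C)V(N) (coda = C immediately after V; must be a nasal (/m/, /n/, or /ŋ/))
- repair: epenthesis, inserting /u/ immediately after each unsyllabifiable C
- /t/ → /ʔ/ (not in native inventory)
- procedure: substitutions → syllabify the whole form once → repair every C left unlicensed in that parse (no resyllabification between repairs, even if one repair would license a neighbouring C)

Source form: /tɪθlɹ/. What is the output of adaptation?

Substitution: /t/ → /ʔ/, giving /ʔɪθlɹ/.
Under (C)V(N), the unsyllabifiable consonants are /θ/, /l/, /ɹ/ (only a nasal (/m/, /n/, or /ŋ/) is licensed in coda position; onsets are limited to one consonant).
Epenthesis after each stranded consonant: /θ/ → /θu/, /l/ → /lu/, /ɹ/ → /ɹu/.

ʔɪθuluɹu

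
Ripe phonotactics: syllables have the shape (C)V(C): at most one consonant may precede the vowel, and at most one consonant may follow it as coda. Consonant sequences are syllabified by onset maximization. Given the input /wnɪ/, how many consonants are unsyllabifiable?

1

Under (C)V(C), the unsyllabifiable consonants are /w/ (at most one coda consonant is licensed; onsets are limited to one consonant).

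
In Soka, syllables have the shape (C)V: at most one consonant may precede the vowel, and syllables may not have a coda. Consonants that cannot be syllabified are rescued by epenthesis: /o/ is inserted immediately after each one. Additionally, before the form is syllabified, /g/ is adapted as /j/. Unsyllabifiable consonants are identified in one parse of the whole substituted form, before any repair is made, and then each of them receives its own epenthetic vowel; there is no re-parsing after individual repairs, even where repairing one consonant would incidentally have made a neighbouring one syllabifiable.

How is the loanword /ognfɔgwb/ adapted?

ojonofɔjowobo

Substitution: /g/ → /j/, giving /ojnfɔjwb/.
The consonants /j/, /n/, /j/, /w/, /b/ cannot be parsed into a legal (C)V syllable (no codas are permitted; onsets are limited to one consonant).
Each unlicensed consonant becomes the onset of a new syllable: /j/ → /jo/, /n/ → /no/, /j/ → /jo/, /w/ → /wo/, /b/ → /bo/.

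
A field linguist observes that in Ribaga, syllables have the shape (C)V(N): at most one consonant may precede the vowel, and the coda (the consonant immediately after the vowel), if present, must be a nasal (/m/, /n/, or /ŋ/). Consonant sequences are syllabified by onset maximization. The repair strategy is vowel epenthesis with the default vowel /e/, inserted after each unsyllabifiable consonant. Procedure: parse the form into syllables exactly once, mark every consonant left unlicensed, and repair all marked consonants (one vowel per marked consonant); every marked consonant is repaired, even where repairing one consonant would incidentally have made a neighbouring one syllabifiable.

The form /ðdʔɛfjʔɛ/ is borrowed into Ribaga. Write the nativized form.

Under (C)V(N), the unsyllabifiable consonants are /ð/, /d/, /f/, /j/ (only a nasal (/m/, /n/, or /ŋ/) is licensed in coda position; onsets are limited to one consonant).
Epenthesis after each stranded consonant: /ð/ → /ðe/, /d/ → /de/, /f/ → /fe/, /j/ → /je/.

ðedeʔɛfejeʔɛ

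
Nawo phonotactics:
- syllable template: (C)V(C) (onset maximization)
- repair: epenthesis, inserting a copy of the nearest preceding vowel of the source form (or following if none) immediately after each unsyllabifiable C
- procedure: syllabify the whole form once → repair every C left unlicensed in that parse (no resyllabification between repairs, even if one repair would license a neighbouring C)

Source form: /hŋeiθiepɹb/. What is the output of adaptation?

The consonants /h/, /ɹ/, /b/ cannot be parsed into a legal (C)V(C) syllable (at most one coda consonant is licensed; onsets are limited to one consonant).
Inserting the epenthetic vowel yields /h/ → /he/, /ɹ/ → /ɹe/, /b/ → /be/.

heŋeiθiepɹebe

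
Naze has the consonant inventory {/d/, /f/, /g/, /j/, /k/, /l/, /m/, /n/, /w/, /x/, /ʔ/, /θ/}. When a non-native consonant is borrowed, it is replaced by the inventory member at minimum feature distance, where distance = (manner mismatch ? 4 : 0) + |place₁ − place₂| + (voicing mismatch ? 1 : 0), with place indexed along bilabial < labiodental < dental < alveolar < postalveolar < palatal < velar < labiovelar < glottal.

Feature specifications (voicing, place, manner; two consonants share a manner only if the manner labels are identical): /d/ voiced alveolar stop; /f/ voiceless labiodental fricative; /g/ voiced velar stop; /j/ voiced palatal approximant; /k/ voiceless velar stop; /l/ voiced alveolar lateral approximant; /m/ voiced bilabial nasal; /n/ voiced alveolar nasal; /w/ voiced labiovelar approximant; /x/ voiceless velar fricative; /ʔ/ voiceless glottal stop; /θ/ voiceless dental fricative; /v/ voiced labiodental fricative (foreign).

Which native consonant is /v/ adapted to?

f

/f/ is closest: same manner (fricative), place distance 0 (labiodental→labiodental), voicing differs (+1); total 1. Next closest is /θ/ at distance 2.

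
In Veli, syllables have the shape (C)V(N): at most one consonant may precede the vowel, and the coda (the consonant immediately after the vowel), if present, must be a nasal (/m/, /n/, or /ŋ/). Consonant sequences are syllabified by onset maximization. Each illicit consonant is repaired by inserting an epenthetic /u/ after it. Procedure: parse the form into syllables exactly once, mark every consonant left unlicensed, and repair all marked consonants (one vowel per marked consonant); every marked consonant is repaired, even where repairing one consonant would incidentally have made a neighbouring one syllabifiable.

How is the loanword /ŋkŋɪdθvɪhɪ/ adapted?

Under (C)V(N), the unsyllabifiable consonants are /ŋ/, /k/, /d/, /θ/ (only a nasal (/m/, /n/, or /ŋ/) is licensed in coda position; onsets are limited to one consonant).
Each unlicensed consonant becomes the onset of a new syllable: /ŋ/ → /ŋu/, /k/ → /ku/, /d/ → /du/, /θ/ → /θu/.

ŋukuŋɪduθuvɪhɪ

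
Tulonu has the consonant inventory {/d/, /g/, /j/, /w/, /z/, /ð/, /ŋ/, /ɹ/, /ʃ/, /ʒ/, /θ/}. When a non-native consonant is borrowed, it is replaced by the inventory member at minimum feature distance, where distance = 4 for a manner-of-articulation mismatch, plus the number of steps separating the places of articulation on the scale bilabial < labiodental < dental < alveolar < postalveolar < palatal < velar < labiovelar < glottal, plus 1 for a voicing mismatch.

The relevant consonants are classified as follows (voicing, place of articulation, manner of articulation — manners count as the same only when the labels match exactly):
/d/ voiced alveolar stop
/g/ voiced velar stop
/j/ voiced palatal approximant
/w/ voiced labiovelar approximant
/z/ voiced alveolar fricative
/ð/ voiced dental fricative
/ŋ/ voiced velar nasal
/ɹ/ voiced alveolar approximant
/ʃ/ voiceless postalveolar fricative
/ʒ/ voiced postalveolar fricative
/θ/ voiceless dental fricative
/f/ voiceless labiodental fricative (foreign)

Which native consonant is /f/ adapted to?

/θ/ is closest: same manner (fricative), place distance 1 (labiodental→dental), same voicing; total 1. Next closest is /ð/ at distance 2.

θ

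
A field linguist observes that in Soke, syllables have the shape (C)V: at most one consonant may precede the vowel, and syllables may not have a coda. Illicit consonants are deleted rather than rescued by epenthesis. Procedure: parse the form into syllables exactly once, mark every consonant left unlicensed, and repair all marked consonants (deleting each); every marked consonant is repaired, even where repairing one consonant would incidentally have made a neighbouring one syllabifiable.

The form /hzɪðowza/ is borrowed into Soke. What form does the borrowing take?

The consonants /h/, /w/ cannot be parsed into a legal (C)V syllable (no codas are permitted; onsets are limited to one consonant).
Deleting the stranded consonants removes /h/, /w/.

zɪðoza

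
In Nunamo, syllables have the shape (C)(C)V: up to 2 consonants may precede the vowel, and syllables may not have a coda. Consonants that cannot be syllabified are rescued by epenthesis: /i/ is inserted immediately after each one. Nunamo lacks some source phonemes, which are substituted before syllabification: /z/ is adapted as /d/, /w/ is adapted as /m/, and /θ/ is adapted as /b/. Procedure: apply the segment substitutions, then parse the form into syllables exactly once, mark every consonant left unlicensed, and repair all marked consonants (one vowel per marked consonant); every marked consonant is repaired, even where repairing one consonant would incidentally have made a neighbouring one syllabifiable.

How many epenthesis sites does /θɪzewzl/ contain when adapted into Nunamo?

After substitution the input is /bɪdemdl/.
The unsyllabifiable consonants are /m/, /d/, /l/; each receives one epenthetic vowel.

3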